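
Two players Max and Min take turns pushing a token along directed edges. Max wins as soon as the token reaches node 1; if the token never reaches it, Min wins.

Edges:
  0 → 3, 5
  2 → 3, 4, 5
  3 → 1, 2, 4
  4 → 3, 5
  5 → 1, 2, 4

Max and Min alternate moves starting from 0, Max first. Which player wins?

Min

Track states (vertex, player-to-move).
A0 = {(1,Max), (1,Min)}
A1: add {(3,Max), (5,Max)}.
A2: add {(0,Min), (4,Min)}.
A3: add {(2,Max)}.
A4 = A3; e.g. (0,Max) stays out. (0,Max) never enters ⇒ Min avoids the target.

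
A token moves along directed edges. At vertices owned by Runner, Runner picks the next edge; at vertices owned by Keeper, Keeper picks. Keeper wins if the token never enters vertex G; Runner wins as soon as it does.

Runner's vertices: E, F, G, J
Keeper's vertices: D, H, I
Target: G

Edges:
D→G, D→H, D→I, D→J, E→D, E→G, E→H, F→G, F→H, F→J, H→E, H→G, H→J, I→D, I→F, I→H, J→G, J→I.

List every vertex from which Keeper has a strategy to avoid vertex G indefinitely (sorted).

D, I

A0 = {G}
A1: add {E, F, J} — E (Runner) has E→G; F (Runner) has F→G; J (Runner) has J→G.
A2: add {H} — H (Keeper): all of {E, G, J} already in.
A3 = A2; e.g. D (Keeper) can still go to I. Fixed point.
Runner's attractor = {E, F, G, H, J}; Keeper avoids the target exactly from the complement.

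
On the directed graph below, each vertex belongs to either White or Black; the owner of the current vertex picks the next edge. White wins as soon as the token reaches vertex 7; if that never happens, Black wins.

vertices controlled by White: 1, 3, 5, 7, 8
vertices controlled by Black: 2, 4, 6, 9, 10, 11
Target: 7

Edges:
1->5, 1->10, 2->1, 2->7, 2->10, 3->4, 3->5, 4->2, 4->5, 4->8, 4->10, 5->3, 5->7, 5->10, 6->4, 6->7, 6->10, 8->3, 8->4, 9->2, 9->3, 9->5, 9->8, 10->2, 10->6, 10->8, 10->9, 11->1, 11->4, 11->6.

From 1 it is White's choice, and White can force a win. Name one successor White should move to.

5

A0 = {7}
A1: add {5} — 5 (White) has 5→7.
A2: add {1, 3} — 1 (White) has 1→5; 3 (White) has 3→5.
A3: add {8} — 8 (White) has 8→3.
A4 = A3; e.g. 2 (Black) can still go to 10. Fixed point.
From 1, successor 5 is in the attractor (rank 1); the other successor 10 is not.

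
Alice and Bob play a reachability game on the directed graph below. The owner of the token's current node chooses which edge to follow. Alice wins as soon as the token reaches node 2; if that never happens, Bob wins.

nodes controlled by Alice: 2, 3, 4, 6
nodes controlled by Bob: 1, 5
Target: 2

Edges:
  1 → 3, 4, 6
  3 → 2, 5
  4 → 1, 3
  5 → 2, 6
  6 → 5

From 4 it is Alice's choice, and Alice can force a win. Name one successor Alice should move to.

3

A0 = {2}
A1: add {3} — 3 (Alice) has 3→2.
A2: add {4} — 4 (Alice) has 4→3.
A3 = A2; e.g. 1 (Bob) can still go to 6. Fixed point.
From 4, successor 3 is in the attractor (rank 1); the other successor 1 is not.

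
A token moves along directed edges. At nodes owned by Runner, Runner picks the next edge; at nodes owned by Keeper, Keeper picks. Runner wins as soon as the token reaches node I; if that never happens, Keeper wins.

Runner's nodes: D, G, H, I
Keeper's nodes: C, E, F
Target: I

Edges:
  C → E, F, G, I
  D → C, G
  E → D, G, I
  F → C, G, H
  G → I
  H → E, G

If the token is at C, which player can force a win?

Keeper

A0 = {I}
A1: add {G} — G (Runner) has G→I.
A2: add {D, H} — D (Runner) has D→G; H (Runner) has H→G.
A3: add {E} — E (Keeper): all of {D, G, I} already in.
A4 = A3; e.g. C (Keeper) can still go to F. Fixed point.
C never enters the attractor, so Keeper can avoid the target forever.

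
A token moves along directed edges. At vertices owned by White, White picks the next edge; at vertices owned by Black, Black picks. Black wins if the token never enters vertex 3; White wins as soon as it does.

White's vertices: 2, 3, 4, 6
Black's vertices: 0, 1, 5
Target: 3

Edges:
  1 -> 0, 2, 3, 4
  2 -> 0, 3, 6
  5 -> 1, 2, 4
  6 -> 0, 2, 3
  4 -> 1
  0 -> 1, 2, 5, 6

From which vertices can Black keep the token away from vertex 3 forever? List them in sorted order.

A0 = {3}
A1: add {2, 6} — 2 (White) has 2→3; 6 (White) has 6→3.
A2 = A1; e.g. 0 (Black) can still go to 1. Fixed point.
White's attractor = {2, 3, 6}; Black avoids the target exactly from the complement.

0, 1, 4, 5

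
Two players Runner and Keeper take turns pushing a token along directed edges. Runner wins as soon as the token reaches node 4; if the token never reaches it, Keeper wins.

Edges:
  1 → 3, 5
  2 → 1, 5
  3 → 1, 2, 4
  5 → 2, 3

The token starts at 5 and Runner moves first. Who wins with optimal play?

Track states (vertex, player-to-move).
A0 = {(4,Runner), (4,Keeper)}
A1: add {(3,Runner)}.
A2 = A1; e.g. (1,Runner) stays out. (5,Runner) never enters ⇒ Keeper avoids the target.

Keeper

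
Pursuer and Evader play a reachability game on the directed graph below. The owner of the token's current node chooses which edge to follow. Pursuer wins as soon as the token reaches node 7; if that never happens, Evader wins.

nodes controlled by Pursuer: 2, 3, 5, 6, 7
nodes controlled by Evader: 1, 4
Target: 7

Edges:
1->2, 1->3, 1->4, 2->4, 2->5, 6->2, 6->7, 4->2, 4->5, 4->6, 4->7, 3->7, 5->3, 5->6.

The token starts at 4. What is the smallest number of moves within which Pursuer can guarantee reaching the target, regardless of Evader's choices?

A0 = {7}
A1: add {3, 6} — 3 (Pursuer) has 3→7; 6 (Pursuer) has 6→7.
A2: add {5} — 5 (Pursuer) has 5→3.
A3: add {2} — 2 (Pursuer) has 2→5.
A4: add {4} — 4 (Evader): all of {2, 5, 6, 7} already in.
4 enters the attractor at level 4, so Pursuer can force the target in 4 moves from there.

4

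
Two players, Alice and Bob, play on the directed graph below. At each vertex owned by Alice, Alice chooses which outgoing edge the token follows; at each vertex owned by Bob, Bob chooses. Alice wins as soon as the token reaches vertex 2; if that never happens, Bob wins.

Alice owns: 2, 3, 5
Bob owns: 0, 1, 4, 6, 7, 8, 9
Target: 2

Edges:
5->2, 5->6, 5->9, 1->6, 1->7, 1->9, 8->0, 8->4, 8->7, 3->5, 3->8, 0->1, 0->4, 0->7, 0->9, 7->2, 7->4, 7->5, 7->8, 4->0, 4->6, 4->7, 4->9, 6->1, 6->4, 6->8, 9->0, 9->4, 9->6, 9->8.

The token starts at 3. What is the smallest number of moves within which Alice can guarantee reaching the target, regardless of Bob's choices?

2

A0 = {2}
A1: add {5} — 5 (Alice) has 5→2.
A2: add {3} — 3 (Alice) has 3→5.
A3 = A2; e.g. 0 (Bob) can still go to 1. Fixed point.
3 enters the attractor at level 2, so Alice can force the target in 2 moves from there.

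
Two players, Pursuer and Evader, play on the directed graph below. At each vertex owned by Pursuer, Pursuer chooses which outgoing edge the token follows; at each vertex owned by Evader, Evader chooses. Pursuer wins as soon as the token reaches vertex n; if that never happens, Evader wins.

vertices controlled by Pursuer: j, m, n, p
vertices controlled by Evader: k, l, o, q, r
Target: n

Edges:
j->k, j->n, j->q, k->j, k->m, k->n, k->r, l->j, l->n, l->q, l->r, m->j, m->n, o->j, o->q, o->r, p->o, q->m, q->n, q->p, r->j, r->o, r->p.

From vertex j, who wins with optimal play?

Pursuer

A0 = {n}
A1: add {j, m} — j (Pursuer) has j→n; m (Pursuer) has m→n.
A2 = A1; e.g. k (Evader) can still go to r. Fixed point.
j ∈ A1, so Pursuer can force the target.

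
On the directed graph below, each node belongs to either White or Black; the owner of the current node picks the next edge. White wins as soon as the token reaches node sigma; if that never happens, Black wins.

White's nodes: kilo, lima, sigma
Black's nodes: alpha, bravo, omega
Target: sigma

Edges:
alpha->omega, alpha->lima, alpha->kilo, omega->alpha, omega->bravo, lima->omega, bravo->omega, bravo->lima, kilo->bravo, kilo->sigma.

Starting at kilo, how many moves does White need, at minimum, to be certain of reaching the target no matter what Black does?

A0 = {sigma}
A1: add {kilo} — kilo (White) has kilo→sigma.
A2 = A1; e.g. alpha (Black) can still go to omega. Fixed point.
kilo enters the attractor at level 1, so White can force the target in 1 move from there.

1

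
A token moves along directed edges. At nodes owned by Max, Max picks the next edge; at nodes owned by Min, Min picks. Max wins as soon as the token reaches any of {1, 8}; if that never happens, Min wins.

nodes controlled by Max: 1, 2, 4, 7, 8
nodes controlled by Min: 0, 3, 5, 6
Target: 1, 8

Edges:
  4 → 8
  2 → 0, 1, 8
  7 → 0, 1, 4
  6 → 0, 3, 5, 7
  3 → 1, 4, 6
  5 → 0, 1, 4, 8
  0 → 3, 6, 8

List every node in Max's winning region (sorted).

1, 2, 4, 7, 8

A0 = {1, 8}
A1: add {2, 4, 7} — 2 (Max) has 2→1; 4 (Max) has 4→8; 7 (Max) has 7→1.
A2 = A1; e.g. 0 (Min) can still go to 3. Fixed point.
Max's winning region = {1, 2, 4, 7, 8}.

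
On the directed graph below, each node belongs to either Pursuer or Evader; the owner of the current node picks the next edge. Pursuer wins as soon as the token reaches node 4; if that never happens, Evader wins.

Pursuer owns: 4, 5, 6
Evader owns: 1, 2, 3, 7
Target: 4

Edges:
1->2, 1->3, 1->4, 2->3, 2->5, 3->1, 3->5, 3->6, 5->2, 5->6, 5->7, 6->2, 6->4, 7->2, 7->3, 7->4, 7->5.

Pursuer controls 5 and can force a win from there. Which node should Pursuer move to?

6

A0 = {4}
A1: add {6} — 6 (Pursuer) has 6→4.
A2: add {5} — 5 (Pursuer) has 5→6.
A3 = A2; e.g. 1 (Evader) can still go to 2. Fixed point.
From 5, successor 6 is in the attractor (rank 1); the other successors 2, 7 are not.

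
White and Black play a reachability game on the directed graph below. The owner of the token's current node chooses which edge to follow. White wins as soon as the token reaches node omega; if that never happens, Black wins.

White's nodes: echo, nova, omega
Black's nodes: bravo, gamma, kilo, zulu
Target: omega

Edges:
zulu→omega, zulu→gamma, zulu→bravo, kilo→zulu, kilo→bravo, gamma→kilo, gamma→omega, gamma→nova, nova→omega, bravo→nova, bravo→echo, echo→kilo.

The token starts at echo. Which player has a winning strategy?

A0 = {omega}
A1: add {nova} — nova (White) has nova→omega.
A2 = A1; e.g. zulu (Black) can still go to gamma. Fixed point.
echo never enters the attractor, so Black can avoid the target forever.

Black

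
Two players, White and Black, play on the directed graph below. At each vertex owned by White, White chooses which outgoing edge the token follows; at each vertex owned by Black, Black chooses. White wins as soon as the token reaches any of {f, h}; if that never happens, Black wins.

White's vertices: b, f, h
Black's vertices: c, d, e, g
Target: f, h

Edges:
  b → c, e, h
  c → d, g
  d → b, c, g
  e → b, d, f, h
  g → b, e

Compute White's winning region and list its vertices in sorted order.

A0 = {f, h}
A1: add {b} — b (White) has b→h.
A2 = A1; e.g. c (Black) can still go to d. Fixed point.
White's winning region = {b, f, h}.

b, f, h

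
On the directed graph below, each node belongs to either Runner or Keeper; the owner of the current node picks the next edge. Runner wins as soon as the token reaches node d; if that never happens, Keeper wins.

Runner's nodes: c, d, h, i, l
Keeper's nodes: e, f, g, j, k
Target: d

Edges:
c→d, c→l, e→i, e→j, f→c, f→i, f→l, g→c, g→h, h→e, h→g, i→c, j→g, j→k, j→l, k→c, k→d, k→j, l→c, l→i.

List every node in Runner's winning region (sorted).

c, d, f, i, l

A0 = {d}
A1: add {c} — c (Runner) has c→d.
A2: add {i, l} — i (Runner) has i→c; l (Runner) has l→c.
A3: add {f} — f (Keeper): all of {c, i, l} already in.
A4 = A3; e.g. e (Keeper) can still go to j. Fixed point.
Runner's winning region = {c, d, f, i, l}.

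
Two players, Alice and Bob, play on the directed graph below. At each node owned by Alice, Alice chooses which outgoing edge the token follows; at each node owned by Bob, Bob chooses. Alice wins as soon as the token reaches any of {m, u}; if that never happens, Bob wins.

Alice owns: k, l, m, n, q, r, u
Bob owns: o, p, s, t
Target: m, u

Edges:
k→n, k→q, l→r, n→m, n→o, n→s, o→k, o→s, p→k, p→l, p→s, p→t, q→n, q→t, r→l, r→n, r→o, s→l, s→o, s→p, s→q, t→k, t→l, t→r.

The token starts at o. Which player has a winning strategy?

A0 = {m, u}
A1: add {n} — n (Alice) has n→m.
A2: add {k, q, r} — k (Alice) has k→n; q (Alice) has q→n; r (Alice) has r→n.
A3: add {l} — l (Alice) has l→r.
A4: add {t} — t (Bob): all of {k, l, r} already in.
A5 = A4; e.g. o (Bob) can still go to s. Fixed point.
o never enters the attractor, so Bob can avoid the target forever.

Bob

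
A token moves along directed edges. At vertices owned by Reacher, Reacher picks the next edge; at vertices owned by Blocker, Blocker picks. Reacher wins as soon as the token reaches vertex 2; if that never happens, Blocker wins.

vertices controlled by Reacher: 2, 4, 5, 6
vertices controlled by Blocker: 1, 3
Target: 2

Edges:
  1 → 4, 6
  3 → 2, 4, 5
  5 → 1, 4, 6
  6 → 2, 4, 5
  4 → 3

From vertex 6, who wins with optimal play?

A0 = {2}
A1: add {6} — 6 (Reacher) has 6→2.
6 ∈ A1, so Reacher can force the target.

Reacher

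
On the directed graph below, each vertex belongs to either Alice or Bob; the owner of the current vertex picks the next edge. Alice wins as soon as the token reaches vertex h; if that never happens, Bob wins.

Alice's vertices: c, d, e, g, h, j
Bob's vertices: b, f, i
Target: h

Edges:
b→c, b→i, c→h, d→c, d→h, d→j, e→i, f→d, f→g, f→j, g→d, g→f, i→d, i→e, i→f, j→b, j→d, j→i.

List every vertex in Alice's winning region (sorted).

c, d, f, g, h, j

A0 = {h}
A1: add {c, d} — c (Alice) has c→h; d (Alice) has d→h.
A2: add {g, j} — g (Alice) has g→d; j (Alice) has j→d.
A3: add {f} — f (Bob): all of {d, g, j} already in.
A4 = A3; e.g. b (Bob) can still go to i. Fixed point.
Alice's winning region = {c, d, f, g, h, j}.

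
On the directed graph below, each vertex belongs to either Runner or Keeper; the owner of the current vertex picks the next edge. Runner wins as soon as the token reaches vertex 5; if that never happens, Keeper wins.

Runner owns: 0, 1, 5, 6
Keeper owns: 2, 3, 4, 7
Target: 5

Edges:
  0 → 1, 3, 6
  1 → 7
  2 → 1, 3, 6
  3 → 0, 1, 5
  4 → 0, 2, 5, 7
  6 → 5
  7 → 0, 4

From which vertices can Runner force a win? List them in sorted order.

A0 = {5}
A1: add {6} — 6 (Runner) has 6→5.
A2: add {0} — 0 (Runner) has 0→6.
A3 = A2; e.g. 1 (Runner) has no edge into A2. Fixed point.
Runner's winning region = {0, 5, 6}.

0, 5, 6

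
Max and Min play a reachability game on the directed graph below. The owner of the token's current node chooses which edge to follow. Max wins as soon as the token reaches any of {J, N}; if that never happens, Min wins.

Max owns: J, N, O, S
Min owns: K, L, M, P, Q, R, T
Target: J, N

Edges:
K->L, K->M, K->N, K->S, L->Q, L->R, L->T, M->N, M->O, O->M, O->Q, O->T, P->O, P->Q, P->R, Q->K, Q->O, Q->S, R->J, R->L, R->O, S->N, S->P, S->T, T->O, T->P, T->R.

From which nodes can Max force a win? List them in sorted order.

J, N, S

A0 = {J, N}
A1: add {S} — S (Max) has S→N.
A2 = A1; e.g. K (Min) can still go to L. Fixed point.
Max's winning region = {J, N, S}.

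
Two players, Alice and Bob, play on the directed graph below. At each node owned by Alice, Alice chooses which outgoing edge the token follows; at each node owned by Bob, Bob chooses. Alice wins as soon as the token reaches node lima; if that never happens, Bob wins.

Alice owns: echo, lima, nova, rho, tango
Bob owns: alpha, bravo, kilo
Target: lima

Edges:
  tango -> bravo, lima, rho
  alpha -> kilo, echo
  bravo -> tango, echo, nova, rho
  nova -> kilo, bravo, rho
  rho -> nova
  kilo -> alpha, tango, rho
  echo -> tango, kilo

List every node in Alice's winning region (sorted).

echo, lima, tango

A0 = {lima}
A1: add {tango} — tango (Alice) has tango→lima.
A2: add {echo} — echo (Alice) has echo→tango.
A3 = A2; e.g. alpha (Bob) can still go to kilo. Fixed point.
Alice's winning region = {echo, lima, tango}.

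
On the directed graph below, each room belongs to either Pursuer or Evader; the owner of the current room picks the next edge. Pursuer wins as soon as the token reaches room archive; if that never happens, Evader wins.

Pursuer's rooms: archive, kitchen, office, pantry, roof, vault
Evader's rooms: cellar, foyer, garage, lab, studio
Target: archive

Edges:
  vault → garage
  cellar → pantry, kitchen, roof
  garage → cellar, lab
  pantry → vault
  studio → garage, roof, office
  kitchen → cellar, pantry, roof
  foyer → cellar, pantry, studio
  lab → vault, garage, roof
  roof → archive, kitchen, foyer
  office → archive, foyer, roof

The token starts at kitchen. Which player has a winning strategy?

Pursuer

A0 = {archive}
A1: add {office, roof} — roof (Pursuer) has roof→archive; office (Pursuer) has office→archive.
A2: add {kitchen} — kitchen (Pursuer) has kitchen→roof.
A3 = A2; e.g. vault (Pursuer) has no edge into A2. Fixed point.
kitchen ∈ A2, so Pursuer can force the target.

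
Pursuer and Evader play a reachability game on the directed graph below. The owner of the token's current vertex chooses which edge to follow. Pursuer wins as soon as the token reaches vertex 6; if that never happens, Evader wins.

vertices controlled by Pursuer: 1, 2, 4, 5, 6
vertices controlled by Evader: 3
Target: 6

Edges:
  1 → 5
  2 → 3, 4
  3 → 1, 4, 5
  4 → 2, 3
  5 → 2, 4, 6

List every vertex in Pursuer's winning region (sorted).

1, 5, 6

A0 = {6}
A1: add {5} — 5 (Pursuer) has 5→6.
A2: add {1} — 1 (Pursuer) has 1→5.
A3 = A2; e.g. 2 (Pursuer) has no edge into A2. Fixed point.
Pursuer's winning region = {1, 5, 6}.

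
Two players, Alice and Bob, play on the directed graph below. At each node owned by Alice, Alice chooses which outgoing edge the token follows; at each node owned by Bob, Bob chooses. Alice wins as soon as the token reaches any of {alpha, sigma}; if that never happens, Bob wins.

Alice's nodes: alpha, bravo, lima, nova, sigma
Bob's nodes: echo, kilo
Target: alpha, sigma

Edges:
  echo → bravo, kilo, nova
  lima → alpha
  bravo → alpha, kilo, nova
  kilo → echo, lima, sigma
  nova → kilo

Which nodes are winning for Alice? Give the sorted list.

alpha, bravo, lima, sigma

A0 = {alpha, sigma}
A1: add {bravo, lima} — lima (Alice) has lima→alpha; bravo (Alice) has bravo→alpha.
A2 = A1; e.g. echo (Bob) can still go to kilo. Fixed point.
Alice's winning region = {alpha, bravo, lima, sigma}.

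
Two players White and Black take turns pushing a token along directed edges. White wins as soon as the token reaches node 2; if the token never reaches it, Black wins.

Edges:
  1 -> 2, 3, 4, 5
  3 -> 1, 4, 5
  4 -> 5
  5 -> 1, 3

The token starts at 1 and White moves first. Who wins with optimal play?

White

Track states (vertex, player-to-move).
A0 = {(2,White), (2,Black)}
A1: add {(1,White)}.
(1,White) ∈ A1 ⇒ White forces the target.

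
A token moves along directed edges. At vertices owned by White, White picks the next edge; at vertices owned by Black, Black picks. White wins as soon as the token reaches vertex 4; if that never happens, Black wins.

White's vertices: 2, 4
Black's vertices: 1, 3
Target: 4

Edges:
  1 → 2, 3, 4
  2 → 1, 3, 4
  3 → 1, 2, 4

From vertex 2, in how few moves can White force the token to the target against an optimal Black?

1

A0 = {4}
A1: add {2} — 2 (White) has 2→4.
A2 = A1; e.g. 1 (Black) can still go to 3. Fixed point.
2 enters the attractor at level 1, so White can force the target in 1 move from there.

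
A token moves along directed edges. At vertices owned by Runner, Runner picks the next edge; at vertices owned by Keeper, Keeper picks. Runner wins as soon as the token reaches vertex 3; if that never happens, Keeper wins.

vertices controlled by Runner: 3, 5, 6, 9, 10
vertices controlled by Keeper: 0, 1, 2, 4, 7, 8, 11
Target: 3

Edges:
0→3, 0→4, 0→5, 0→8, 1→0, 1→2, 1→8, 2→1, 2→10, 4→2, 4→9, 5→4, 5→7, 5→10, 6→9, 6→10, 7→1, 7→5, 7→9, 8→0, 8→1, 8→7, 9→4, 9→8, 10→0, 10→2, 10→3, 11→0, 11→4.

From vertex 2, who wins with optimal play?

A0 = {3}
A1: add {10} — 10 (Runner) has 10→3.
A2: add {5, 6} — 5 (Runner) has 5→10; 6 (Runner) has 6→10.
A3 = A2; e.g. 0 (Keeper) can still go to 4. Fixed point.
2 never enters the attractor, so Keeper can avoid the target forever.

Keeper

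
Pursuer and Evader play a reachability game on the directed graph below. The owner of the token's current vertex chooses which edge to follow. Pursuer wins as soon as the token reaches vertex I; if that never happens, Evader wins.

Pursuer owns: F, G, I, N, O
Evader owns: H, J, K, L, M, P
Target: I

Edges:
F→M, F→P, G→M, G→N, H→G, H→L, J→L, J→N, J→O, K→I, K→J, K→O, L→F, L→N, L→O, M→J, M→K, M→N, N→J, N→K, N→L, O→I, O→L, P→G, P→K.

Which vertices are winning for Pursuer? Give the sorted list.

A0 = {I}
A1: add {O} — O (Pursuer) has O→I.
A2 = A1; e.g. F (Pursuer) has no edge into A1. Fixed point.
Pursuer's winning region = {I, O}.

I, O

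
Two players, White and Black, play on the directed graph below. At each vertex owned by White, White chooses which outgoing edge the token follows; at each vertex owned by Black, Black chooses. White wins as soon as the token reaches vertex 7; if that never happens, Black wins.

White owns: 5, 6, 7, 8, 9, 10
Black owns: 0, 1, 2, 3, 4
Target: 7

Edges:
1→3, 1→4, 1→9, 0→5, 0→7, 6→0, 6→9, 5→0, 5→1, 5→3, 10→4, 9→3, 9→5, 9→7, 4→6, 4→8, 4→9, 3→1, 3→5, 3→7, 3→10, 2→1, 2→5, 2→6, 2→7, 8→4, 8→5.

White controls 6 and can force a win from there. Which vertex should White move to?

9

A0 = {7}
A1: add {9} — 9 (White) has 9→7.
A2: add {6} — 6 (White) has 6→9.
A3 = A2; e.g. 0 (Black) can still go to 5. Fixed point.
From 6, successor 9 is in the attractor (rank 1); the other successor 0 is not.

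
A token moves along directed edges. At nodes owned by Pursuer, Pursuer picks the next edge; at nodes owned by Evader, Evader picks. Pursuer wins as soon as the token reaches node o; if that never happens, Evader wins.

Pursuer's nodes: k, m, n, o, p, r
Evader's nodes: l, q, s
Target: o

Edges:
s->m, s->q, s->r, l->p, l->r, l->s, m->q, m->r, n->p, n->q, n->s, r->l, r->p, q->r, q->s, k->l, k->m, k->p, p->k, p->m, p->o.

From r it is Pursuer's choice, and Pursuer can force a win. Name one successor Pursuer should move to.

p

A0 = {o}
A1: add {p} — p (Pursuer) has p→o.
A2: add {k, n, r} — k (Pursuer) has k→p; n (Pursuer) has n→p; r (Pursuer) has r→p.
A3: add {m} — m (Pursuer) has m→r.
A4 = A3; e.g. l (Evader) can still go to s. Fixed point.
From r, successor p is in the attractor (rank 1); the other successor l is not.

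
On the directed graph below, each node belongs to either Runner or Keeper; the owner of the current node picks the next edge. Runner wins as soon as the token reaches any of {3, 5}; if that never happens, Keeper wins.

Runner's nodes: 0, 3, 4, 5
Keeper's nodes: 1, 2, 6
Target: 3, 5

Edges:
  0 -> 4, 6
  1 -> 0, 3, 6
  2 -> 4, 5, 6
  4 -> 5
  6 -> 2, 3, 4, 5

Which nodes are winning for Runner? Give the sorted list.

0, 3, 4, 5

A0 = {3, 5}
A1: add {4} — 4 (Runner) has 4→5.
A2: add {0} — 0 (Runner) has 0→4.
A3 = A2; e.g. 1 (Keeper) can still go to 6. Fixed point.
Runner's winning region = {0, 3, 4, 5}.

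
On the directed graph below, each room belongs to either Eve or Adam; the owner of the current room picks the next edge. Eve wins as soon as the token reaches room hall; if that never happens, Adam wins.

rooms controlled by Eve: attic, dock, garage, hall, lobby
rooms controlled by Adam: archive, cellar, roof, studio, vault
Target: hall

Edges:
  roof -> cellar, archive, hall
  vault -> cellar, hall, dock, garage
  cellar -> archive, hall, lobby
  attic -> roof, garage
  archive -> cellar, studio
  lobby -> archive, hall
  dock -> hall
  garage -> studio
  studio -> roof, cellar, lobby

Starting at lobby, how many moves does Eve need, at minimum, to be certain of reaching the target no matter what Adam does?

1

A0 = {hall}
A1: add {dock, lobby} — lobby (Eve) has lobby→hall; dock (Eve) has dock→hall.
A2 = A1; e.g. roof (Adam) can still go to cellar. Fixed point.
lobby enters the attractor at level 1, so Eve can force the target in 1 move from there.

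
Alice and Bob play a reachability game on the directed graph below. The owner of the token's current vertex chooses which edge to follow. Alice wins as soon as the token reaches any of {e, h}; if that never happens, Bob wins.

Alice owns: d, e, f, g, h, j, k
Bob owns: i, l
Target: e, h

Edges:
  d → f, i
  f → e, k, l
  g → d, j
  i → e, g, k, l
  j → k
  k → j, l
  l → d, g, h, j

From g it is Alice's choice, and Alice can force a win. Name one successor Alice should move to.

d

A0 = {e, h}
A1: add {f} — f (Alice) has f→e.
A2: add {d} — d (Alice) has d→f.
A3: add {g} — g (Alice) has g→d.
A4 = A3; e.g. i (Bob) can still go to k. Fixed point.
From g, successor d is in the attractor (rank 2); the other successor j is not.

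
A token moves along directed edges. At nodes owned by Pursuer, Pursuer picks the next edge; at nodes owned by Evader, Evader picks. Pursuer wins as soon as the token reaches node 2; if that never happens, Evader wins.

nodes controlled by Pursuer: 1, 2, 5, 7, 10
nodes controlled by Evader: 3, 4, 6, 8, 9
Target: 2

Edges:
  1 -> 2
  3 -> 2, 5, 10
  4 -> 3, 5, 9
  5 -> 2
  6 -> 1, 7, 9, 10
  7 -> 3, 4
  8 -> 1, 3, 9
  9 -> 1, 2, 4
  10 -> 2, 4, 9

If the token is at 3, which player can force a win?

Pursuer

A0 = {2}
A1: add {1, 5, 10} — 1 (Pursuer) has 1→2; 5 (Pursuer) has 5→2; 10 (Pursuer) has 10→2.
A2: add {3} — 3 (Evader): all of {2, 5, 10} already in.
3 ∈ A2, so Pursuer can force the target.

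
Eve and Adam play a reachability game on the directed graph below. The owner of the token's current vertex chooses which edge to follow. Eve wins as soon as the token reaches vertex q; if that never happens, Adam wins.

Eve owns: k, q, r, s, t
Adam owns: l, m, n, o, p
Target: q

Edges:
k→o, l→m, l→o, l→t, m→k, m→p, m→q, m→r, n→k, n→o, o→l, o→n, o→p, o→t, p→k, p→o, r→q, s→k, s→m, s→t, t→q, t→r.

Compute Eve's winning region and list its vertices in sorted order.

A0 = {q}
A1: add {r, t} — r (Eve) has r→q; t (Eve) has t→q.
A2: add {s} — s (Eve) has s→t.
A3 = A2; e.g. k (Eve) has no edge into A2. Fixed point.
Eve's winning region = {q, r, s, t}.

q, r, s, t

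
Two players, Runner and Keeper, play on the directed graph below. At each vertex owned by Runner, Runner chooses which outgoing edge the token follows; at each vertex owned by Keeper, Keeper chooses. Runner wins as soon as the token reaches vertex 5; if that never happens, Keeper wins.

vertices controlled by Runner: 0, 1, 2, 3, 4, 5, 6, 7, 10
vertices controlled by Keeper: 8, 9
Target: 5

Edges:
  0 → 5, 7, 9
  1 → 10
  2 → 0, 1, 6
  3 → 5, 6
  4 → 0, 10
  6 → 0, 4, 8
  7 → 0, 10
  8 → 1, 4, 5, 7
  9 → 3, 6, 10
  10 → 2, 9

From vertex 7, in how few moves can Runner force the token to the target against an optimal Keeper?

2

A0 = {5}
A1: add {0, 3} — 0 (Runner) has 0→5; 3 (Runner) has 3→5.
A2: add {2, 4, 6, 7} — 2 (Runner) has 2→0; 4 (Runner) has 4→0; 6 (Runner) has 6→0; 7 (Runner) has 7→0.
7 enters the attractor at level 2, so Runner can force the target in 2 moves from there.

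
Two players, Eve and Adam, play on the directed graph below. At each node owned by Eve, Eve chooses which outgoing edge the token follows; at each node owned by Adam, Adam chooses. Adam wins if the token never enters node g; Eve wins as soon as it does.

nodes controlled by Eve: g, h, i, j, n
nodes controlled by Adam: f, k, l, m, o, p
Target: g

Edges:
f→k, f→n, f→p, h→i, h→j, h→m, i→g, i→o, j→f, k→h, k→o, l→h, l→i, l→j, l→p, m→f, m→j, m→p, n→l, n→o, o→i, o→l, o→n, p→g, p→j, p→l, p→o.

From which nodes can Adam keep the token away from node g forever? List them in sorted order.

A0 = {g}
A1: add {i} — i (Eve) has i→g.
A2: add {h} — h (Eve) has h→i.
A3 = A2; e.g. f (Adam) can still go to k. Fixed point.
Eve's attractor = {g, h, i}; Adam avoids the target exactly from the complement.

f, j, k, l, m, n, o, p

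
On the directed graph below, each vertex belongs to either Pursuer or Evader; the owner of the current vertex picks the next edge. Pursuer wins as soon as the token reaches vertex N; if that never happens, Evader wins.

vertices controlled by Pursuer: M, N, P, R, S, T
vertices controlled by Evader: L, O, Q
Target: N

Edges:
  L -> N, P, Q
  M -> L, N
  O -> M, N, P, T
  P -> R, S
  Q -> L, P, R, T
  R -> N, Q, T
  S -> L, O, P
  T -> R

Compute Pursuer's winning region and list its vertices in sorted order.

M, N, O, P, R, S, T

A0 = {N}
A1: add {M, R} — M (Pursuer) has M→N; R (Pursuer) has R→N.
A2: add {P, T} — P (Pursuer) has P→R; T (Pursuer) has T→R.
A3: add {O, S} — O (Evader): all of {M, N, P, T} already in; S (Pursuer) has S→P.
A4 = A3; e.g. L (Evader) can still go to Q. Fixed point.
Pursuer's winning region = {M, N, O, P, R, S, T}.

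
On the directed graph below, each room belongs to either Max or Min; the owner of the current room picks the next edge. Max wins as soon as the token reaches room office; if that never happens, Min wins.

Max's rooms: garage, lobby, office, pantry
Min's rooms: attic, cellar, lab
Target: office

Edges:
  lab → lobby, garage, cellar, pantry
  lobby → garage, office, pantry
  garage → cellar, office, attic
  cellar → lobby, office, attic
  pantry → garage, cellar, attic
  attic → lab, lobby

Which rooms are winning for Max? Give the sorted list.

A0 = {office}
A1: add {garage, lobby} — lobby (Max) has lobby→office; garage (Max) has garage→office.
A2: add {pantry} — pantry (Max) has pantry→garage.
A3 = A2; e.g. lab (Min) can still go to cellar. Fixed point.
Max's winning region = {garage, lobby, office, pantry}.

garage, lobby, office, pantry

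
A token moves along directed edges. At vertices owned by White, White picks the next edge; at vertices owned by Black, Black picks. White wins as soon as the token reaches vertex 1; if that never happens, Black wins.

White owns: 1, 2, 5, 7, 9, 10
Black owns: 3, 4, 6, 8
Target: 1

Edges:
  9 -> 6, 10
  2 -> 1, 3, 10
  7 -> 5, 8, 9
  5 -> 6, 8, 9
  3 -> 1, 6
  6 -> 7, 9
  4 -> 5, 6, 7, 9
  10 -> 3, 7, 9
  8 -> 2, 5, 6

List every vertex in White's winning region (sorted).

A0 = {1}
A1: add {2} — 2 (White) has 2→1.
A2 = A1; e.g. 3 (Black) can still go to 6. Fixed point.
White's winning region = {1, 2}.

1, 2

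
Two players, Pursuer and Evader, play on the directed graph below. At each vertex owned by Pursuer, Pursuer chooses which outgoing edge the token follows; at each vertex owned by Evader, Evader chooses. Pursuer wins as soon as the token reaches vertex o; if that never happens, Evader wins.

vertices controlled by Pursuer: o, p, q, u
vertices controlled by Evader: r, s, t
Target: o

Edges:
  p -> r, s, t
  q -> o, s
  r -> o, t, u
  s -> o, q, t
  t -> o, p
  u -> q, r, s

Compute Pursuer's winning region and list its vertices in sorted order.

A0 = {o}
A1: add {q} — q (Pursuer) has q→o.
A2: add {u} — u (Pursuer) has u→q.
A3 = A2; e.g. p (Pursuer) has no edge into A2. Fixed point.
Pursuer's winning region = {o, q, u}.

o, q, u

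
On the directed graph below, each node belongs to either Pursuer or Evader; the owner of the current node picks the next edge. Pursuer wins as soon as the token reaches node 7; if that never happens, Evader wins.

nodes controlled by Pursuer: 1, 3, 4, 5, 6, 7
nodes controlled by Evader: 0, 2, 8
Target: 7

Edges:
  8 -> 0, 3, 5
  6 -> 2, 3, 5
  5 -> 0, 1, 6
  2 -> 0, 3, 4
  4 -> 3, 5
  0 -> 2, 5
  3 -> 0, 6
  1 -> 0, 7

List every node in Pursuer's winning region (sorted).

A0 = {7}
A1: add {1} — 1 (Pursuer) has 1→7.
A2: add {5} — 5 (Pursuer) has 5→1.
A3: add {4, 6} — 4 (Pursuer) has 4→5; 6 (Pursuer) has 6→5.
A4: add {3} — 3 (Pursuer) has 3→6.
A5 = A4; e.g. 0 (Evader) can still go to 2. Fixed point.
Pursuer's winning region = {1, 3, 4, 5, 6, 7}.

1, 3, 4, 5, 6, 7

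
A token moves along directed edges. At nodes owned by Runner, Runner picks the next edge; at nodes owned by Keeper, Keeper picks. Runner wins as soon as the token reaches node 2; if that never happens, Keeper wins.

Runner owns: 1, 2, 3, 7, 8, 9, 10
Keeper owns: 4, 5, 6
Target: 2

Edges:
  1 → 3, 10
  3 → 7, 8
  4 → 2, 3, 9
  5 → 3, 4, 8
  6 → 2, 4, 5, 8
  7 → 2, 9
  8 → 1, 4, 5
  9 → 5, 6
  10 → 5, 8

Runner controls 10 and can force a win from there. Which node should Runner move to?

8

A0 = {2}
A1: add {7} — 7 (Runner) has 7→2.
A2: add {3} — 3 (Runner) has 3→7.
A3: add {1} — 1 (Runner) has 1→3.
A4: add {8} — 8 (Runner) has 8→1.
A5: add {10} — 10 (Runner) has 10→8.
A6 = A5; e.g. 4 (Keeper) can still go to 9. Fixed point.
From 10, successor 8 is in the attractor (rank 4); the other successor 5 is not.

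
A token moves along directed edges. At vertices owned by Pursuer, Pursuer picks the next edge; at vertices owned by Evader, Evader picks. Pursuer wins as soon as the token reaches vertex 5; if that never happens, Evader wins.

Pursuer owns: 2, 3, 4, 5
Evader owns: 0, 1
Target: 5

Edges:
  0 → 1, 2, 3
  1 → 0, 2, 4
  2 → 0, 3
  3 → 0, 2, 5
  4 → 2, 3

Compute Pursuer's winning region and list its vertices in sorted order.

A0 = {5}
A1: add {3} — 3 (Pursuer) has 3→5.
A2: add {2, 4} — 2 (Pursuer) has 2→3; 4 (Pursuer) has 4→3.
A3 = A2; e.g. 0 (Evader) can still go to 1. Fixed point.
Pursuer's winning region = {2, 3, 4, 5}.

2, 3, 4, 5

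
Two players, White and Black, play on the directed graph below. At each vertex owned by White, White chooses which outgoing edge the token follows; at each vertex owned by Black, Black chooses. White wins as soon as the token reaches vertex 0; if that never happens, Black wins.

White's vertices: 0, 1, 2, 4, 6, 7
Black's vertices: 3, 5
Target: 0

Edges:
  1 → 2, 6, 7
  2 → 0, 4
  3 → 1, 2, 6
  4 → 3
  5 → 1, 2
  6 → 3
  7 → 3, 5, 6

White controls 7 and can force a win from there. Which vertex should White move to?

A0 = {0}
A1: add {2} — 2 (White) has 2→0.
A2: add {1} — 1 (White) has 1→2.
A3: add {5} — 5 (Black): all of {1, 2} already in.
A4: add {7} — 7 (White) has 7→5.
A5 = A4; e.g. 3 (Black) can still go to 6. Fixed point.
From 7, successor 5 is in the attractor (rank 3); the other successors 3, 6 are not.

5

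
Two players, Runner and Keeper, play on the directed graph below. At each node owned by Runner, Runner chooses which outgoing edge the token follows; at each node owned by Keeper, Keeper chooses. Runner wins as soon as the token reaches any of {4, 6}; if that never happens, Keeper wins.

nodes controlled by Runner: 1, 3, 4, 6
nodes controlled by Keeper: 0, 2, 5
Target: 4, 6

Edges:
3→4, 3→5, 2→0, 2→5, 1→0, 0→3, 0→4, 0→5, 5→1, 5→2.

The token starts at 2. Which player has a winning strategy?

A0 = {4, 6}
A1: add {3} — 3 (Runner) has 3→4.
A2 = A1; e.g. 0 (Keeper) can still go to 5. Fixed point.
2 never enters the attractor, so Keeper can avoid the target forever.

Keeper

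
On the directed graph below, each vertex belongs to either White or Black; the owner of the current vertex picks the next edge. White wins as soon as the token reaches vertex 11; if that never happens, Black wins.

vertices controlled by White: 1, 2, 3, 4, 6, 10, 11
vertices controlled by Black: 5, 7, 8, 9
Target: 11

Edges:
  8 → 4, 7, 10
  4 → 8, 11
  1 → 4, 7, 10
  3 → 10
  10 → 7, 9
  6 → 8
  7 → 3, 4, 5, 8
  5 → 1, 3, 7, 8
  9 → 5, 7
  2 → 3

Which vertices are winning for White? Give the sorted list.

A0 = {11}
A1: add {4} — 4 (White) has 4→11.
A2: add {1} — 1 (White) has 1→4.
A3 = A2; e.g. 2 (White) has no edge into A2. Fixed point.
White's winning region = {1, 4, 11}.

1, 4, 11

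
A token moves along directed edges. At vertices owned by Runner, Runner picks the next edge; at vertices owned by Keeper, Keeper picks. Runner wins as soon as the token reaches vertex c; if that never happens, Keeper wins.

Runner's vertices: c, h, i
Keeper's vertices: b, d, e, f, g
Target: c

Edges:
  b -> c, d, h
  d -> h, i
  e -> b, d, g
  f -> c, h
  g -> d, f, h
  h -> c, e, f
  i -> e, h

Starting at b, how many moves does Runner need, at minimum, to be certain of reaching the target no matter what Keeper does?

A0 = {c}
A1: add {h} — h (Runner) has h→c.
A2: add {f, i} — f (Keeper): all of {c, h} already in; i (Runner) has i→h.
A3: add {d} — d (Keeper): all of {h, i} already in.
A4: add {b, g} — b (Keeper): all of {c, d, h} already in; g (Keeper): all of {d, f, h} already in.
b enters the attractor at level 4, so Runner can force the target in 4 moves from there.

4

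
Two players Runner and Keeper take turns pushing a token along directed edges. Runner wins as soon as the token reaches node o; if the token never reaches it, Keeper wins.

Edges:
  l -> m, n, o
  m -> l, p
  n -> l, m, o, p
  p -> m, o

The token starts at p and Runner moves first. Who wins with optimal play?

Runner

Track states (vertex, player-to-move).
A0 = {(o,Runner), (o,Keeper)}
A1: add {(l,Runner), (n,Runner), (p,Runner)}.
(p,Runner) ∈ A1 ⇒ Runner forces the target.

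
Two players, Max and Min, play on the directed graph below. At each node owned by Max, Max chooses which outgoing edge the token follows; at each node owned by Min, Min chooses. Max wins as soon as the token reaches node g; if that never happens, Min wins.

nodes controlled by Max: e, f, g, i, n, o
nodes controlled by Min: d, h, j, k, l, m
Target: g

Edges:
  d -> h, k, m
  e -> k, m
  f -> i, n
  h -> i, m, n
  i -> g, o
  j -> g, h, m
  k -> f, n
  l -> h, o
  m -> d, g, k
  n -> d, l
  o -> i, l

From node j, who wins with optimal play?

Min

A0 = {g}
A1: add {i} — i (Max) has i→g.
A2: add {f, o} — f (Max) has f→i; o (Max) has o→i.
A3 = A2; e.g. d (Min) can still go to h. Fixed point.
j never enters the attractor, so Min can avoid the target forever.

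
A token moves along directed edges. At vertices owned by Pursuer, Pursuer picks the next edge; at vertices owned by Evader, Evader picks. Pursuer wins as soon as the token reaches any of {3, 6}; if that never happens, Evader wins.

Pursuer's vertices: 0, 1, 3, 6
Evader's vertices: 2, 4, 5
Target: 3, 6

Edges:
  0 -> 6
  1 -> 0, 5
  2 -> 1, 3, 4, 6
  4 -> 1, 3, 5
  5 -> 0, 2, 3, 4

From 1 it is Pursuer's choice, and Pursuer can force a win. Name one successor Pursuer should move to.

0

A0 = {3, 6}
A1: add {0} — 0 (Pursuer) has 0→6.
A2: add {1} — 1 (Pursuer) has 1→0.
A3 = A2; e.g. 2 (Evader) can still go to 4. Fixed point.
From 1, successor 0 is in the attractor (rank 1); the other successor 5 is not.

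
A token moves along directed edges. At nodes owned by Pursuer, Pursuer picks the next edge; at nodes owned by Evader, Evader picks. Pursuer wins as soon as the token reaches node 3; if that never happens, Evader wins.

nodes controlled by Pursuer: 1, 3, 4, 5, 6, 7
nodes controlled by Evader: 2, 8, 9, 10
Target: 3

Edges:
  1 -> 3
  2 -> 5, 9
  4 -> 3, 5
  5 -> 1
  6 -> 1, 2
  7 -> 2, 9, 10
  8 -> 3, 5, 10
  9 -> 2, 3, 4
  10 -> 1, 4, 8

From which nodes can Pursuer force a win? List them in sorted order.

A0 = {3}
A1: add {1, 4} — 1 (Pursuer) has 1→3; 4 (Pursuer) has 4→3.
A2: add {5, 6} — 5 (Pursuer) has 5→1; 6 (Pursuer) has 6→1.
A3 = A2; e.g. 2 (Evader) can still go to 9. Fixed point.
Pursuer's winning region = {1, 3, 4, 5, 6}.

1, 3, 4, 5, 6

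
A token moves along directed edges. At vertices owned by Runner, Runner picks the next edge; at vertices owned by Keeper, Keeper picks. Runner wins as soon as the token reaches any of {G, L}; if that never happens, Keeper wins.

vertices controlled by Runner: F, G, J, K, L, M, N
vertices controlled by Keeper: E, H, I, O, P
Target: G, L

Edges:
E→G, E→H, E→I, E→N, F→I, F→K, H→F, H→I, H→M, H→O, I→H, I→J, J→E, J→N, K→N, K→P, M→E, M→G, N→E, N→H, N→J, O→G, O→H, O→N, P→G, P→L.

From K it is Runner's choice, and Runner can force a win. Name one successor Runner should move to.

A0 = {G, L}
A1: add {M, P} — M (Runner) has M→G; P (Keeper): all of {G, L} already in.
A2: add {K} — K (Runner) has K→P.
A3: add {F} — F (Runner) has F→K.
A4 = A3; e.g. E (Keeper) can still go to H. Fixed point.
From K, successor P is in the attractor (rank 1); the other successor N is not.

P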